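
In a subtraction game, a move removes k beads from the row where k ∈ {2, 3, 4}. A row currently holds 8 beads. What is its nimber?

1

Grundy values for subtraction set {2, 3, 4}:
k:     0  1  2  3  4  5  6  7  8
g(k):  0  0  1  1  2  2  0  0  1
So g(8) = 1.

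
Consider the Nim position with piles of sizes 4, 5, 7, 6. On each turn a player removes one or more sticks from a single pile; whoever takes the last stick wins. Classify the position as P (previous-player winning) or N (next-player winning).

P-position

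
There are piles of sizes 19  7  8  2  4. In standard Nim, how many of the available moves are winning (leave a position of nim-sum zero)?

1

Write each in binary and XOR column by column:
  10011  (19)
  00111  (7)
  01000  (8)
  00010  (2)
  00100  (4)
  -----
  11010  (26)
The overall nim-sum is X = 26. A pile of size p has a winning move iff p XOR X < p (reduce it to p XOR X).
  19: 19 XOR 26 = 9 < 19 — winning move (to 9).
  7: 7 XOR 26 = 29 ≥ 7 — no move.
  8: 8 XOR 26 = 18 ≥ 8 — no move.
  2: 2 XOR 26 = 24 ≥ 2 — no move.
  4: 4 XOR 26 = 30 ≥ 4 — no move.
That gives 1 winning move.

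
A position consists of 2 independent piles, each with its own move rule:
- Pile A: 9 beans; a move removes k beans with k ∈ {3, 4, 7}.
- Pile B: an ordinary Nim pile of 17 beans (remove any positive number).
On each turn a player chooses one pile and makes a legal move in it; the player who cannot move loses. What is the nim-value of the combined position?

18

For pile A, compute g(0), g(1), … with moves {3, 4, 7}:
g(0) = mex{} = 0
g(1) = mex{} = 0
g(2) = mex{} = 0
g(3) = mex{0} = 1
g(4) = mex{0} = 1
g(5) = mex{0} = 1
g(6) = mex{0,1} = 2
g(7) = mex{0,1} = 2
g(8) = mex{0,1} = 2
g(9) = mex{0,1,2} = 3
So g(9) = 3.
Pile B is a plain Nim pile of size 17, so its Grundy value is 17.
By the Sprague-Grundy theorem, the Grundy value of a sum of independent games is the XOR of the component values.
Combined value = 3 XOR 17 = 18.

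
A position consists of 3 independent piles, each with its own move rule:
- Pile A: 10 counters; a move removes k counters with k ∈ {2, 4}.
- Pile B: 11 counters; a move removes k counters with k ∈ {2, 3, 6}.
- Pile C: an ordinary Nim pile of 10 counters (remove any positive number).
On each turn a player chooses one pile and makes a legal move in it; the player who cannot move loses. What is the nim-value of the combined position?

9

For pile A, compute g(0), g(1), … with moves {2, 4}:
g(0) = mex{} = 0
g(1) = mex{} = 0
g(2) = mex{0} = 1
g(3) = mex{0} = 1
g(4) = mex{0,1} = 2
g(5) = mex{0,1} = 2
g(6) = mex{1,2} = 0
g(7) = mex{1,2} = 0
g(8) = mex{0,2} = 1
g(9) = mex{0,2} = 1
g(10) = mex{0,1} = 2
So g(10) = 2.
Grundy values for pile B (subtraction set {2, 3, 6}):
k:     0  1  2  3  4  5  6  7  8  9 10 11
g(k):  0  0  1  1  2  0  3  1  2  0  0  1
So g(11) = 1.
Pile C is a plain Nim pile of size 10, so its Grundy value is 10.
The value of a disjunctive sum is the nim-sum of the parts.
Combined value = 2 ⊕ 1 ⊕ 10 = 9.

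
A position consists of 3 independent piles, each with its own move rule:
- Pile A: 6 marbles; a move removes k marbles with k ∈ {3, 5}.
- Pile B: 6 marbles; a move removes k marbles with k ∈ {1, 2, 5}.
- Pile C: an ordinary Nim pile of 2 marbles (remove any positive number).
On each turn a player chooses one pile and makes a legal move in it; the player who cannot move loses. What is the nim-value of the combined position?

0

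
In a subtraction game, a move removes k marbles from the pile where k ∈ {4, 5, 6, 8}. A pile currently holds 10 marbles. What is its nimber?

2

Grundy values for subtraction set {4, 5, 6, 8}:
k:     0  1  2  3  4  5  6  7  8  9 10
g(k):  0  0  0  0  1  1  1  1  2  2  2
So g(10) = 2.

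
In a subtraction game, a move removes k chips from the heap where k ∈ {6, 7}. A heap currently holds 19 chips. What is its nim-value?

1

Build the Grundy sequence with g(k) = mex{g(k−s) : s ∈ {6, 7}, s ≤ k}:
k:     0  1  2  3  4  5  6  7  8  9 10 11 12 13 14 15 16 17 18 19
g(k):  0  0  0  0  0  0  1  1  1  1  1  1  2  0  0  0  0  0  0  1
So g(19) = 1.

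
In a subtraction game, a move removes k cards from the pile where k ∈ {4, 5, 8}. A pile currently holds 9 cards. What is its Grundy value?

2

Build the Grundy sequence with g(k) = mex{g(k−s) : s ∈ {4, 5, 8}, s ≤ k}:
k:     0  1  2  3  4  5  6  7  8  9
g(k):  0  0  0  0  1  1  1  1  2  2
So g(9) = 2.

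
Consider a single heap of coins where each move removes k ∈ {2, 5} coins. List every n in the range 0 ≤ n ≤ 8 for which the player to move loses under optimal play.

0, 1, 4, 7, 8

Compute g(0), g(1), … for moves {2, 5}:
k:     0  1  2  3  4  5  6  7  8
g(k):  0  0  1  1  0  2  1  0  0
The P-positions (g = 0) in 0..8 are 0, 1, 4, 7, 8.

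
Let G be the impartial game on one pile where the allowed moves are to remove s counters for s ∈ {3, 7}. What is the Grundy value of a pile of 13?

1

Grundy values for subtraction set {3, 7}:
g(0) = mex{} = 0
g(1) = mex{} = 0
g(2) = mex{} = 0
g(3) = mex{0} = 1
g(4) = mex{0} = 1
g(5) = mex{0} = 1
g(6) = mex{1} = 0
g(7) = mex{0,1} = 2
g(8) = mex{0,1} = 2
g(9) = mex{0} = 1
g(10) = mex{1,2} = 0
g(11) = mex{1,2} = 0
g(12) = mex{1} = 0
g(13) = mex{0} = 1
So g(13) = 1.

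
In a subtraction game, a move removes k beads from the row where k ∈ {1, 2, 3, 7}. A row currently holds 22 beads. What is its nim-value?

Build the Grundy sequence with g(k) = mex{g(k−s) : s ∈ {1, 2, 3, 7}, s ≤ k}:
k:     0  1  2  3  4  5  6  7  8  9 10 11 12 13 14 15 16 17 18 19 20 21 22
g(k):  0  1  2  3  0  1  2  3  0  1  2  3  0  1  2  3  0  1  2  3  0  1  2
So g(22) = 2.

2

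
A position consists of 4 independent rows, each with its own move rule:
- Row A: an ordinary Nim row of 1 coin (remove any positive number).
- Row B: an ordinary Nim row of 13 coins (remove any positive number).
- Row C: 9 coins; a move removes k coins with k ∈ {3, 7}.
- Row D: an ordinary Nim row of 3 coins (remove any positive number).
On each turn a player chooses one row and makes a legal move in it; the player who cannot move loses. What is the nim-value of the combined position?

14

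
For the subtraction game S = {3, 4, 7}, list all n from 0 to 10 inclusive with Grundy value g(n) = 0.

Grundy values for subtraction set {3, 4, 7}:
g(0) = mex{} = 0
g(1) = mex{} = 0
g(2) = mex{} = 0
g(3) = mex{0} = 1
g(4) = mex{0} = 1
g(5) = mex{0} = 1
g(6) = mex{0,1} = 2
g(7) = mex{0,1} = 2
g(8) = mex{0,1} = 2
g(9) = mex{0,1,2} = 3
g(10) = mex{1,2} = 0
The P-positions (g = 0) in 0..10 are 0, 1, 2, 10.

0, 1, 2, 10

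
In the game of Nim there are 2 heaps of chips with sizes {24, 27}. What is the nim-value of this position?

3

Bitwise XOR of the heap sizes:
  11000  (24)
  11011  (27)
  -----
  00011  (3)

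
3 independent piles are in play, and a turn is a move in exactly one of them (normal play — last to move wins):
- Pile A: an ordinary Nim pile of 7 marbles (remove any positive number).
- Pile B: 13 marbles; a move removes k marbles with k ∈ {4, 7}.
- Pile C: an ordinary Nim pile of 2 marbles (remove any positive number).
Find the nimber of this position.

5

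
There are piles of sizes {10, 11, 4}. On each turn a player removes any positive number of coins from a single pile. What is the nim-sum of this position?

5

Nim-sum: 10 ^ 11 ^ 4 = 5.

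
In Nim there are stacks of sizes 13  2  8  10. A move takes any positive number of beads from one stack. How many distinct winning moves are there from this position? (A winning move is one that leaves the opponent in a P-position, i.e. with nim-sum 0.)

3

Write each in binary and XOR column by column:
  1101  (13)
  0010  (2)
  1000  (8)
  1010  (10)
  ----
  1101  (13)
The overall nim-sum is X = 13. A stack of size p has a winning move iff p XOR X < p (reduce it to p XOR X).
  13: 13 XOR 13 = 0 < 13 — winning move (to 0).
  2: 2 XOR 13 = 15 ≥ 2 — no move.
  8: 8 XOR 13 = 5 < 8 — winning move (to 5).
  10: 10 XOR 13 = 7 < 10 — winning move (to 7).
That gives 3 winning moves.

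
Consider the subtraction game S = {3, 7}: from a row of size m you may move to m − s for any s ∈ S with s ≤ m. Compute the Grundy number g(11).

Build the Grundy sequence with g(k) = mex{g(k−s) : s ∈ {3, 7}, s ≤ k}:
k:     0  1  2  3  4  5  6  7  8  9 10 11
g(k):  0  0  0  1  1  1  0  2  2  1  0  0
So g(11) = 0.

0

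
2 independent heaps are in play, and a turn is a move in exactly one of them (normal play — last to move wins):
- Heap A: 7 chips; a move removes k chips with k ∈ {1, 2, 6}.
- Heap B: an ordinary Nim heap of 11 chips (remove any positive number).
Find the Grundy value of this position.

Grundy values for heap A (subtraction set {1, 2, 6}):
k:     0  1  2  3  4  5  6  7
g(k):  0  1  2  0  1  2  3  0
So g(7) = 0.
Heap B is a plain Nim heap of size 11, so its Grundy value is 11.
By the Sprague-Grundy theorem, the Grundy value of a sum of independent games is the XOR of the component values.
Combined value = 0 ⊕ 11 = 11.

11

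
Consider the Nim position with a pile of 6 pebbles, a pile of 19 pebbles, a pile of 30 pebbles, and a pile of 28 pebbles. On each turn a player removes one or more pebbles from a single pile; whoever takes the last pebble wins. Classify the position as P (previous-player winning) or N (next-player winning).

N-position

In binary:
  00110  (6)
  10011  (19)
  11110  (30)
  11100  (28)
  -----
  10111  (23)
The nim-sum is 23 ≠ 0, so this is an N-position: the player to move can win.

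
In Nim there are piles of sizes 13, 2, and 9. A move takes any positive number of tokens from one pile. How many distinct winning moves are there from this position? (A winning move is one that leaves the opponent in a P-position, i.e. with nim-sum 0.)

1

In binary:
  1101  (13)
  0010  (2)
  1001  (9)
  ----
  0110  (6)
The overall nim-sum is X = 6. A pile of size p has a winning move iff p XOR X < p (reduce it to p XOR X).
  13: 13 XOR 6 = 11 < 13 — winning move (to 11).
  2: 2 XOR 6 = 4 ≥ 2 — no move.
  9: 9 XOR 6 = 15 ≥ 9 — no move.
That gives 1 winning move.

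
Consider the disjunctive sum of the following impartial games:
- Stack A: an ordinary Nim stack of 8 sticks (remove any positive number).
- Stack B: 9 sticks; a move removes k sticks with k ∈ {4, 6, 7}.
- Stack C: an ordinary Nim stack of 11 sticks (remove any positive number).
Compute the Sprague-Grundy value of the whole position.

1

Stack A is a plain Nim stack of size 8, so its Grundy value is 8.
For stack B, compute g(0), g(1), … with moves {4, 6, 7}:
k:     0  1  2  3  4  5  6  7  8  9
g(k):  0  0  0  0  1  1  1  1  2  2
So g(9) = 2.
Stack C is a plain Nim stack of size 11, so its Grundy value is 11.
The value of a disjunctive sum is the nim-sum of the parts.
Combined value = 8 ⊕ 2 ⊕ 11 = 1.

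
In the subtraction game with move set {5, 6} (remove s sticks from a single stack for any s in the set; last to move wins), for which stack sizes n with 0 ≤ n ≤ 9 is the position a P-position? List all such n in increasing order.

0, 1, 2, 3, 4

Compute g(0), g(1), … for moves {5, 6}:
g(0) = mex{} = 0
g(1) = mex{} = 0
g(2) = mex{} = 0
g(3) = mex{} = 0
g(4) = mex{} = 0
g(5) = mex{0} = 1
g(6) = mex{0} = 1
g(7) = mex{0} = 1
g(8) = mex{0} = 1
g(9) = mex{0} = 1
The P-positions (g = 0) in 0..9 are 0, 1, 2, 3, 4.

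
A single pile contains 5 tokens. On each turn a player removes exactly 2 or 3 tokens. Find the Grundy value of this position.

Grundy values for subtraction set {2, 3}:
k:     0  1  2  3  4  5
g(k):  0  0  1  1  2  0
So g(5) = 0.

0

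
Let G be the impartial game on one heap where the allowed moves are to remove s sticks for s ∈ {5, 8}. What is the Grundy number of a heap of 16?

0

Build the Grundy sequence with g(k) = mex{g(k−s) : s ∈ {5, 8}, s ≤ k}:
k:     0  1  2  3  4  5  6  7  8  9 10 11 12 13 14 15 16
g(k):  0  0  0  0  0  1  1  1  1  1  2  2  2  0  0  0  0
So g(16) = 0.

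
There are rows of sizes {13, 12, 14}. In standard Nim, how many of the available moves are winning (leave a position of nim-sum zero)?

3

Compute the nim-sum pairwise:
13 XOR 12 = 1
1 XOR 14 = 15
The overall nim-sum is X = 15. A row of size p has a winning move iff p XOR X < p (reduce it to p XOR X).
  13: 13 XOR 15 = 2 < 13 — winning move (to 2).
  12: 12 XOR 15 = 3 < 12 — winning move (to 3).
  14: 14 XOR 15 = 1 < 14 — winning move (to 1).
That gives 3 winning moves.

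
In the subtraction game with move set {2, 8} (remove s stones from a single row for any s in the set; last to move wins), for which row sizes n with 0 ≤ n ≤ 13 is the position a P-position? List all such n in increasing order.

Compute g(0), g(1), … for moves {2, 8}:
k:     0  1  2  3  4  5  6  7  8  9 10 11 12 13
g(k):  0  0  1  1  0  0  1  1  2  2  0  0  1  1
The P-positions (g = 0) in 0..13 are 0, 1, 4, 5, 10, 11.

0, 1, 4, 5, 10, 11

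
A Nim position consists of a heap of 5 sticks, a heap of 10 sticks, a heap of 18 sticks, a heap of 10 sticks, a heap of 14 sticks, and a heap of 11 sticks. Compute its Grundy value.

18

In binary:
  00101  (5)
  01010  (10)
  10010  (18)
  01010  (10)
  01110  (14)
  01011  (11)
  -----
  10010  (18)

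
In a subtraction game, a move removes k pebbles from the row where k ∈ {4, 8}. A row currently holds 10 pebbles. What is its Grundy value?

2

Grundy values for subtraction set {4, 8}:
k:     0  1  2  3  4  5  6  7  8  9 10
g(k):  0  0  0  0  1  1  1  1  2  2  2
So g(10) = 2.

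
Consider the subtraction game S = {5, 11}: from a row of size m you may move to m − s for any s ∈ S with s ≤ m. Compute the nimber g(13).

Compute g(0), g(1), … for moves {5, 11}:
g(0) = mex{} = 0
g(1) = mex{} = 0
g(2) = mex{} = 0
g(3) = mex{} = 0
g(4) = mex{} = 0
g(5) = mex{0} = 1
g(6) = mex{0} = 1
g(7) = mex{0} = 1
g(8) = mex{0} = 1
g(9) = mex{0} = 1
g(10) = mex{1} = 0
g(11) = mex{0,1} = 2
g(12) = mex{0,1} = 2
g(13) = mex{0,1} = 2
So g(13) = 2.

2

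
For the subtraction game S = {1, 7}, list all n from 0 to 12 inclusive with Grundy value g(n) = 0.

0, 2, 4, 6, 8, 10, 12

Compute g(0), g(1), … for moves {1, 7}:
k:     0  1  2  3  4  5  6  7  8  9 10 11 12
g(k):  0  1  0  1  0  1  0  1  0  1  0  1  0
The P-positions (g = 0) in 0..12 are 0, 2, 4, 6, 8, 10, 12.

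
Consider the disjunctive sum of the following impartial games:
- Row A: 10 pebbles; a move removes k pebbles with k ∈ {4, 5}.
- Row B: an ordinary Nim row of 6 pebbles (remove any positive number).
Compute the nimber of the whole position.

For row A, compute g(0), g(1), … with moves {4, 5}:
g(0) = mex{} = 0
g(1) = mex{} = 0
g(2) = mex{} = 0
g(3) = mex{} = 0
g(4) = mex{0} = 1
g(5) = mex{0} = 1
g(6) = mex{0} = 1
g(7) = mex{0} = 1
g(8) = mex{0,1} = 2
g(9) = mex{1} = 0
g(10) = mex{1} = 0
So g(10) = 0.
Row B is a plain Nim row of size 6, so its Grundy value is 6.
The value of a disjunctive sum is the nim-sum of the parts.
Combined value = 0 ⊕ 6 = 6.

6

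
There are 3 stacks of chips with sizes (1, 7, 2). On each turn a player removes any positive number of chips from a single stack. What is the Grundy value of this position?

Compute the nim-sum pairwise:
1 ⊕ 7 = 6
6 ⊕ 2 = 4

4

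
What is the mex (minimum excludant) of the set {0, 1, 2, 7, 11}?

3

The values 0, 1, 2 are all present; 3 is the first non-negative integer missing from the set.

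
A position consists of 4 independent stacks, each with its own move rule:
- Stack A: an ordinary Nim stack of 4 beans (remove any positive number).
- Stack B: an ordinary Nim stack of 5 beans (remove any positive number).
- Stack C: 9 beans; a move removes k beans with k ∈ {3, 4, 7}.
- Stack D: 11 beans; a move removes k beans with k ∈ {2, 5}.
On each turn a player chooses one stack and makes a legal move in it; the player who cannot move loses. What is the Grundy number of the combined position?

Stack A is a plain Nim stack of size 4, so its Grundy value is 4.
Stack B is a plain Nim stack of size 5, so its Grundy value is 5.
For stack C, compute g(0), g(1), … with moves {3, 4, 7}:
k:     0  1  2  3  4  5  6  7  8  9
g(k):  0  0  0  1  1  1  2  2  2  3
So g(9) = 3.
Build the Grundy sequence for stack D with g(k) = mex{g(k−s) : s ∈ {2, 5}, s ≤ k}:
k:     0  1  2  3  4  5  6  7  8  9 10 11
g(k):  0  0  1  1  0  2  1  0  0  1  1  0
So g(11) = 0.
The value of a disjunctive sum is the nim-sum of the parts.
Combined value = 4 ⊕ 5 ⊕ 3 ⊕ 0 = 2.

2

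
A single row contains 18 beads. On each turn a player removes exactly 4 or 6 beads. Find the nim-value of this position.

Build the Grundy sequence with g(k) = mex{g(k−s) : s ∈ {4, 6}, s ≤ k}:
k:     0  1  2  3  4  5  6  7  8  9 10 11 12 13 14 15 16 17 18
g(k):  0  0  0  0  1  1  1  1  2  2  0  0  0  0  1  1  1  1  2
So g(18) = 2.

2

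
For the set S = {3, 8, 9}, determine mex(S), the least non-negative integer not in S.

0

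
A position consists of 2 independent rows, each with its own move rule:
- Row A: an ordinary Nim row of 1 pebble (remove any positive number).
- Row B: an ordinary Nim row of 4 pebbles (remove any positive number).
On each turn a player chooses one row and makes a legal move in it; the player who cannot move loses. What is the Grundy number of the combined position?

5

Row A is a plain Nim row of size 1, so its Grundy value is 1.
Row B is a plain Nim row of size 4, so its Grundy value is 4.
By the Sprague-Grundy theorem, the Grundy value of a sum of independent games is the XOR of the component values.
Combined value = 1 XOR 4 = 5.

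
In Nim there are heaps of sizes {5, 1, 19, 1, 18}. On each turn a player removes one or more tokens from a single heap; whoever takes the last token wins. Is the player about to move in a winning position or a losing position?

Winning position

Nim-sum: 5 ⊕ 1 ⊕ 19 ⊕ 1 ⊕ 18 = 4.
The nim-sum is 4 ≠ 0, so this is an N-position: the player to move can win.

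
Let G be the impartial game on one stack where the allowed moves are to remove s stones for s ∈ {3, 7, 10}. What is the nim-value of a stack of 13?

2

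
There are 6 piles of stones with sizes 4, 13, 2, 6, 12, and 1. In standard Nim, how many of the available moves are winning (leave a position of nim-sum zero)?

Nim-sum: 4 ⊕ 13 ⊕ 2 ⊕ 6 ⊕ 12 ⊕ 1 = 0.
The nim-sum is already 0, so every move leaves a nonzero nim-sum — there are no winning moves.

0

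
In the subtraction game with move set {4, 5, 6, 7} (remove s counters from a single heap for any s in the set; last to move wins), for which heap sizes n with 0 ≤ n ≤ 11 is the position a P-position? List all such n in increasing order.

Grundy values for subtraction set {4, 5, 6, 7}:
g(0) = mex{} = 0
g(1) = mex{} = 0
g(2) = mex{} = 0
g(3) = mex{} = 0
g(4) = mex{0} = 1
g(5) = mex{0} = 1
g(6) = mex{0} = 1
g(7) = mex{0} = 1
g(8) = mex{0,1} = 2
g(9) = mex{0,1} = 2
g(10) = mex{0,1} = 2
g(11) = mex{1} = 0
The P-positions (g = 0) in 0..11 are 0, 1, 2, 3, 11.

0, 1, 2, 3, 11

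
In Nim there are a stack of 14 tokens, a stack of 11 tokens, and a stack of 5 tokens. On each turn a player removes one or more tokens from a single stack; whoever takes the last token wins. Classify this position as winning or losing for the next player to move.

Compute the nim-sum pairwise:
14 XOR 11 = 5
5 XOR 5 = 0
The nim-sum is 0, so this is a P-position: the player to move is in a losing position under optimal play.

Losing position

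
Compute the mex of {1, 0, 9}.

2

The values 0, 1 are all present; 2 is the first non-negative integer missing from the set.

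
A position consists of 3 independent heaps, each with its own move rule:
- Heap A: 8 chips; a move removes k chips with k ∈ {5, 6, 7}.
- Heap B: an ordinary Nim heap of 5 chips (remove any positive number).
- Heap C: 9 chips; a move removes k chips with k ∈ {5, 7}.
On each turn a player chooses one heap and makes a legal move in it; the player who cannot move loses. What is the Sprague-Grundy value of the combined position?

5

For heap A, compute g(0), g(1), … with moves {5, 6, 7}:
k:     0  1  2  3  4  5  6  7  8
g(k):  0  0  0  0  0  1  1  1  1
So g(8) = 1.
Heap B is a plain Nim heap of size 5, so its Grundy value is 5.
Grundy values for heap C (subtraction set {5, 7}):
k:     0  1  2  3  4  5  6  7  8  9
g(k):  0  0  0  0  0  1  1  1  1  1
So g(9) = 1.
By the Sprague-Grundy theorem, the Grundy value of a sum of independent games is the XOR of the component values.
Combined value = 1 ⊕ 5 ⊕ 1 = 5.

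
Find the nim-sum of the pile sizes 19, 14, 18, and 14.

Nim-sum: 19 XOR 14 XOR 18 XOR 14 = 1.

1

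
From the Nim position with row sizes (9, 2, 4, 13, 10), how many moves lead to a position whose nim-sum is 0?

Compute the nim-sum pairwise:
9 ⊕ 2 = 11
11 ⊕ 4 = 15
15 ⊕ 13 = 2
2 ⊕ 10 = 8
The overall nim-sum is X = 8. A row of size p has a winning move iff p XOR X < p (reduce it to p XOR X).
  9: 9 XOR 8 = 1 < 9 — winning move (to 1).
  2: 2 XOR 8 = 10 ≥ 2 — no move.
  4: 4 XOR 8 = 12 ≥ 4 — no move.
  13: 13 XOR 8 = 5 < 13 — winning move (to 5).
  10: 10 XOR 8 = 2 < 10 — winning move (to 2).
That gives 3 winning moves.

3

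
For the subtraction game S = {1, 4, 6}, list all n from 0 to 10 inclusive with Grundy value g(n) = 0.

Build the Grundy sequence with g(k) = mex{g(k−s) : s ∈ {1, 4, 6}, s ≤ k}:
g(0) = mex{} = 0
g(1) = mex{0} = 1
g(2) = mex{1} = 0
g(3) = mex{0} = 1
g(4) = mex{0,1} = 2
g(5) = mex{1,2} = 0
g(6) = mex{0} = 1
g(7) = mex{1} = 0
g(8) = mex{0,2} = 1
g(9) = mex{0,1} = 2
g(10) = mex{1,2} = 0
The P-positions (g = 0) in 0..10 are 0, 2, 5, 7, 10.

0, 2, 5, 7, 10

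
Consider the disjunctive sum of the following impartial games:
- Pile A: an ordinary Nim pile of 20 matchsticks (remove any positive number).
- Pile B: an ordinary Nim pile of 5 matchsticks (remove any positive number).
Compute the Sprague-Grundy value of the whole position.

17

Pile A is a plain Nim pile of size 20, so its Grundy value is 20.
Pile B is a plain Nim pile of size 5, so its Grundy value is 5.
The value of a disjunctive sum is the nim-sum of the parts.
Combined value = 20 XOR 5 = 17.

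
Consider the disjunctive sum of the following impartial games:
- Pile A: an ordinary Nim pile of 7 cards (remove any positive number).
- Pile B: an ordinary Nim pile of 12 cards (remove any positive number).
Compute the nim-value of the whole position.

11

Pile A is a plain Nim pile of size 7, so its Grundy value is 7.
Pile B is a plain Nim pile of size 12, so its Grundy value is 12.
By the Sprague-Grundy theorem, the Grundy value of a sum of independent games is the XOR of the component values.
Combined value = 7 XOR 12 = 11.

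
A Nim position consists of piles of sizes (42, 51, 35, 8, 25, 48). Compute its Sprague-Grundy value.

27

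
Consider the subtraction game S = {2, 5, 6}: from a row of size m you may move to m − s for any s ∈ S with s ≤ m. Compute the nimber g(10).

Compute g(0), g(1), … for moves {2, 5, 6}:
g(0) = mex{} = 0
g(1) = mex{} = 0
g(2) = mex{0} = 1
g(3) = mex{0} = 1
g(4) = mex{1} = 0
g(5) = mex{0,1} = 2
g(6) = mex{0} = 1
g(7) = mex{0,1,2} = 3
g(8) = mex{1} = 0
g(9) = mex{0,1,3} = 2
g(10) = mex{0,2} = 1
So g(10) = 1.

1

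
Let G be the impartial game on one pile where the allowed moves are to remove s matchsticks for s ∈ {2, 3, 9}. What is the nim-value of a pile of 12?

Build the Grundy sequence with g(k) = mex{g(k−s) : s ∈ {2, 3, 9}, s ≤ k}:
g(0) = mex{} = 0
g(1) = mex{} = 0
g(2) = mex{0} = 1
g(3) = mex{0} = 1
g(4) = mex{0,1} = 2
g(5) = mex{1} = 0
g(6) = mex{1,2} = 0
g(7) = mex{0,2} = 1
g(8) = mex{0} = 1
g(9) = mex{0,1} = 2
g(10) = mex{0,1} = 2
g(11) = mex{1,2} = 0
g(12) = mex{1,2} = 0
So g(12) = 0.

0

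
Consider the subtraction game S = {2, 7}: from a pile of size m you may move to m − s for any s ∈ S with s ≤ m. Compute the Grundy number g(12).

Build the Grundy sequence with g(k) = mex{g(k−s) : s ∈ {2, 7}, s ≤ k}:
k:     0  1  2  3  4  5  6  7  8  9 10 11 12
g(k):  0  0  1  1  0  0  1  1  2  0  0  1  1
So g(12) = 1.

1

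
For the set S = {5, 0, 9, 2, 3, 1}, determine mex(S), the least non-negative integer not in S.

The values 0, 1, 2, 3 are all present; 4 is the first non-negative integer missing from the set.

4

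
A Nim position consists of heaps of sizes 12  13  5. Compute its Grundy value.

4

Nim-sum: 12 XOR 13 XOR 5 = 4.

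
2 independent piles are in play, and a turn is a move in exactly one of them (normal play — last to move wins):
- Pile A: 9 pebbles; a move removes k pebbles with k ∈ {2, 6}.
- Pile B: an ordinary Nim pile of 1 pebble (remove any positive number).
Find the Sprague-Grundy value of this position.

For pile A, compute g(0), g(1), … with moves {2, 6}:
g(0) = mex{} = 0
g(1) = mex{} = 0
g(2) = mex{0} = 1
g(3) = mex{0} = 1
g(4) = mex{1} = 0
g(5) = mex{1} = 0
g(6) = mex{0} = 1
g(7) = mex{0} = 1
g(8) = mex{1} = 0
g(9) = mex{1} = 0
So g(9) = 0.
Pile B is a plain Nim pile of size 1, so its Grundy value is 1.
By the Sprague-Grundy theorem, the Grundy value of a sum of independent games is the XOR of the component values.
Combined value = 0 XOR 1 = 1.

1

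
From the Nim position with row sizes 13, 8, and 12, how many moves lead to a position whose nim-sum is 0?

Nim-sum: 13 ⊕ 8 ⊕ 12 = 9.
The overall nim-sum is X = 9. A row of size p has a winning move iff p XOR X < p (reduce it to p XOR X).
  13: 13 XOR 9 = 4 < 13 — winning move (to 4).
  8: 8 XOR 9 = 1 < 8 — winning move (to 1).
  12: 12 XOR 9 = 5 < 12 — winning move (to 5).
That gives 3 winning moves.

3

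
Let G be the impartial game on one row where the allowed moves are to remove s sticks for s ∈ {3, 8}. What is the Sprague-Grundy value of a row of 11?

Build the Grundy sequence with g(k) = mex{g(k−s) : s ∈ {3, 8}, s ≤ k}:
g(0) = mex{} = 0
g(1) = mex{} = 0
g(2) = mex{} = 0
g(3) = mex{0} = 1
g(4) = mex{0} = 1
g(5) = mex{0} = 1
g(6) = mex{1} = 0
g(7) = mex{1} = 0
g(8) = mex{0,1} = 2
g(9) = mex{0} = 1
g(10) = mex{0} = 1
g(11) = mex{1,2} = 0
So g(11) = 0.

0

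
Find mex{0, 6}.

1

0 is in the set but 1 is not, so the mex is 1.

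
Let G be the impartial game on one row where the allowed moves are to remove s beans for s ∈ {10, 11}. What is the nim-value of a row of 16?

Grundy values for subtraction set {10, 11}:
k:     0  1  2  3  4  5  6  7  8  9 10 11 12 13 14 15 16
g(k):  0  0  0  0  0  0  0  0  0  0  1  1  1  1  1  1  1
So g(16) = 1.

1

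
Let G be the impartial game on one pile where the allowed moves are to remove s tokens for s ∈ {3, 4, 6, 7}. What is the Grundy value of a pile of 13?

1

Compute g(0), g(1), … for moves {3, 4, 6, 7}:
g(0) = mex{} = 0
g(1) = mex{} = 0
g(2) = mex{} = 0
g(3) = mex{0} = 1
g(4) = mex{0} = 1
g(5) = mex{0} = 1
g(6) = mex{0,1} = 2
g(7) = mex{0,1} = 2
g(8) = mex{0,1} = 2
g(9) = mex{0,1,2} = 3
g(10) = mex{1,2} = 0
g(11) = mex{1,2} = 0
g(12) = mex{1,2,3} = 0
g(13) = mex{0,2,3} = 1
So g(13) = 1.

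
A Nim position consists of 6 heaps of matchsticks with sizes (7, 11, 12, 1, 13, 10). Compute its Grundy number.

Nim-sum: 7 ⊕ 11 ⊕ 12 ⊕ 1 ⊕ 13 ⊕ 10 = 6.

6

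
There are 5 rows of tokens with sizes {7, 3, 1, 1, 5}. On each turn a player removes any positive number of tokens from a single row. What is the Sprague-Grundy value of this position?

Compute the nim-sum pairwise:
7 XOR 3 = 4
4 XOR 1 = 5
5 XOR 1 = 4
4 XOR 5 = 1

1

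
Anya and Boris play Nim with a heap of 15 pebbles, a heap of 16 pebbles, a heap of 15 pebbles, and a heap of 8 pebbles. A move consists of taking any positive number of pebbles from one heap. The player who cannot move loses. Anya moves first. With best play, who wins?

Anya wins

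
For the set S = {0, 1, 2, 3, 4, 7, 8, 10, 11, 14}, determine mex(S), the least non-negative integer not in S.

The values 0, 1, 2, 3, 4 are all present; 5 is the first non-negative integer missing from the set.

5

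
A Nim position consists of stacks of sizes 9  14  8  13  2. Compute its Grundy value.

0

Nim-sum: 9 ⊕ 14 ⊕ 8 ⊕ 13 ⊕ 2 = 0.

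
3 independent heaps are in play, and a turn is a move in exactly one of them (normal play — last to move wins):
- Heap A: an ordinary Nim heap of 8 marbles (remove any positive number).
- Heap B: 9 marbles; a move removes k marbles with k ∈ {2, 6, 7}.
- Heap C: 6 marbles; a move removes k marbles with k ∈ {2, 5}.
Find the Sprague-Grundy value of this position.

9

Heap A is a plain Nim heap of size 8, so its Grundy value is 8.
For heap B, compute g(0), g(1), … with moves {2, 6, 7}:
k:     0  1  2  3  4  5  6  7  8  9
g(k):  0  0  1  1  0  0  1  1  2  0
So g(9) = 0.
Grundy values for heap C (subtraction set {2, 5}):
g(0) = mex{} = 0
g(1) = mex{} = 0
g(2) = mex{0} = 1
g(3) = mex{0} = 1
g(4) = mex{1} = 0
g(5) = mex{0,1} = 2
g(6) = mex{0} = 1
So g(6) = 1.
The value of a disjunctive sum is the nim-sum of the parts.
Combined value = 8 ⊕ 0 ⊕ 1 = 9.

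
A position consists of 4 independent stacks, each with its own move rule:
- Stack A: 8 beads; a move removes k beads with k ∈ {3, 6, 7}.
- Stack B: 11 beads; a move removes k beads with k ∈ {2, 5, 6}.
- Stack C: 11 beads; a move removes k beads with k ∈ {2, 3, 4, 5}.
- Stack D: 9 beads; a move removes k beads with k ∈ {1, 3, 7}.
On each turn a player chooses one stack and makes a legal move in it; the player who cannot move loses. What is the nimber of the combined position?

For stack A, compute g(0), g(1), … with moves {3, 6, 7}:
g(0) = mex{} = 0
g(1) = mex{} = 0
g(2) = mex{} = 0
g(3) = mex{0} = 1
g(4) = mex{0} = 1
g(5) = mex{0} = 1
g(6) = mex{0,1} = 2
g(7) = mex{0,1} = 2
g(8) = mex{0,1} = 2
So g(8) = 2.
Build the Grundy sequence for stack B with g(k) = mex{g(k−s) : s ∈ {2, 5, 6}, s ≤ k}:
k:     0  1  2  3  4  5  6  7  8  9 10 11
g(k):  0  0  1  1  0  2  1  3  0  2  1  0
So g(11) = 0.
Grundy values for stack C (subtraction set {2, 3, 4, 5}):
k:     0  1  2  3  4  5  6  7  8  9 10 11
g(k):  0  0  1  1  2  2  3  0  0  1  1  2
So g(11) = 2.
Grundy values for stack D (subtraction set {1, 3, 7}):
k:     0  1  2  3  4  5  6  7  8  9
g(k):  0  1  0  1  0  1  0  1  0  1
So g(9) = 1.
By the Sprague-Grundy theorem, the Grundy value of a sum of independent games is the XOR of the component values.
Combined value = 2 XOR 0 XOR 2 XOR 1 = 1.

1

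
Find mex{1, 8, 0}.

2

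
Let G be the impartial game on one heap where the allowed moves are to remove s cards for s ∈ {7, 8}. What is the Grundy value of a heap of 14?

Compute g(0), g(1), … for moves {7, 8}:
k:     0  1  2  3  4  5  6  7  8  9 10 11 12 13 14
g(k):  0  0  0  0  0  0  0  1  1  1  1  1  1  1  2
So g(14) = 2.

2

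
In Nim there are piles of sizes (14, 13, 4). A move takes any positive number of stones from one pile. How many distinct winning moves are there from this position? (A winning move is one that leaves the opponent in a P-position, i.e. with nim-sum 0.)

Bitwise XOR of the heap sizes:
  1110  (14)
  1101  (13)
  0100  (4)
  ----
  0111  (7)
The overall nim-sum is X = 7. A pile of size p has a winning move iff p XOR X < p (reduce it to p XOR X).
  14: 14 XOR 7 = 9 < 14 — winning move (to 9).
  13: 13 XOR 7 = 10 < 13 — winning move (to 10).
  4: 4 XOR 7 = 3 < 4 — winning move (to 3).
That gives 3 winning moves.

3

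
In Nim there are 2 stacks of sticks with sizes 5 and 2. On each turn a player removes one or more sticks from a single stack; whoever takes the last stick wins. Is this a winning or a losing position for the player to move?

Winning position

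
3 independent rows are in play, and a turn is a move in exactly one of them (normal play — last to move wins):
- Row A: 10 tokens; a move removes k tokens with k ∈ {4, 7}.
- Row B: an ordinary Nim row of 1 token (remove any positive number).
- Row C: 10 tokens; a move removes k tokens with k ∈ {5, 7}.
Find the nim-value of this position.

1

For row A, compute g(0), g(1), … with moves {4, 7}:
g(0) = mex{} = 0
g(1) = mex{} = 0
g(2) = mex{} = 0
g(3) = mex{} = 0
g(4) = mex{0} = 1
g(5) = mex{0} = 1
g(6) = mex{0} = 1
g(7) = mex{0} = 1
g(8) = mex{0,1} = 2
g(9) = mex{0,1} = 2
g(10) = mex{0,1} = 2
So g(10) = 2.
Row B is a plain Nim row of size 1, so its Grundy value is 1.
For row C, compute g(0), g(1), … with moves {5, 7}:
g(0) = mex{} = 0
g(1) = mex{} = 0
g(2) = mex{} = 0
g(3) = mex{} = 0
g(4) = mex{} = 0
g(5) = mex{0} = 1
g(6) = mex{0} = 1
g(7) = mex{0} = 1
g(8) = mex{0} = 1
g(9) = mex{0} = 1
g(10) = mex{0,1} = 2
So g(10) = 2.
The value of a disjunctive sum is the nim-sum of the parts.
Combined value = 2 ⊕ 1 ⊕ 2 = 1.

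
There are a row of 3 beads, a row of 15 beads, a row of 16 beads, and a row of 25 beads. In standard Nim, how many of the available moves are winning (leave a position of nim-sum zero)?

Write each in binary and XOR column by column:
  00011  (3)
  01111  (15)
  10000  (16)
  11001  (25)
  -----
  00101  (5)
The overall nim-sum is X = 5. A row of size p has a winning move iff p XOR X < p (reduce it to p XOR X).
  3: 3 XOR 5 = 6 ≥ 3 — no move.
  15: 15 XOR 5 = 10 < 15 — winning move (to 10).
  16: 16 XOR 5 = 21 ≥ 16 — no move.
  25: 25 XOR 5 = 28 ≥ 25 — no move.
That gives 1 winning move.

1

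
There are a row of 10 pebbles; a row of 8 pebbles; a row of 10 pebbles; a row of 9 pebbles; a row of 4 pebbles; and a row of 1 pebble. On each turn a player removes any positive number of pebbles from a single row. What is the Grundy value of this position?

Nim-sum: 10 ^ 8 ^ 10 ^ 9 ^ 4 ^ 1 = 4.

4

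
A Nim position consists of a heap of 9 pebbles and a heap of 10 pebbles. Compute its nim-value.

3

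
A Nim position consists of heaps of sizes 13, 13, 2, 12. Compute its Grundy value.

14

Bitwise XOR of the heap sizes:
  1101  (13)
  1101  (13)
  0010  (2)
  1100  (12)
  ----
  1110  (14)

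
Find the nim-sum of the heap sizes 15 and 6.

9

Nim-sum: 15 ⊕ 6 = 9.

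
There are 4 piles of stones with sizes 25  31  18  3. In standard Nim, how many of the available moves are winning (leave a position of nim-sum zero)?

Bitwise XOR of the heap sizes:
  11001  (25)
  11111  (31)
  10010  (18)
  00011  (3)
  -----
  10111  (23)
The overall nim-sum is X = 23. A pile of size p has a winning move iff p XOR X < p (reduce it to p XOR X).
  25: 25 XOR 23 = 14 < 25 — winning move (to 14).
  31: 31 XOR 23 = 8 < 31 — winning move (to 8).
  18: 18 XOR 23 = 5 < 18 — winning move (to 5).
  3: 3 XOR 23 = 20 ≥ 3 — no move.
That gives 3 winning moves.

3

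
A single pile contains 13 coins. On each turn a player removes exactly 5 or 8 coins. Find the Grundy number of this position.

0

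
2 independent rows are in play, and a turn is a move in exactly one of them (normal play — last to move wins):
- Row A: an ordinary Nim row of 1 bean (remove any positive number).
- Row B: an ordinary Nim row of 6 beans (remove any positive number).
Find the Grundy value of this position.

Row A is a plain Nim row of size 1, so its Grundy value is 1.
Row B is a plain Nim row of size 6, so its Grundy value is 6.
The value of a disjunctive sum is the nim-sum of the parts.
Combined value = 1 XOR 6 = 7.

7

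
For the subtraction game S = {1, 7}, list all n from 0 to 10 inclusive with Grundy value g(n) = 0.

0, 2, 4, 6, 8, 10

Compute g(0), g(1), … for moves {1, 7}:
k:     0  1  2  3  4  5  6  7  8  9 10
g(k):  0  1  0  1  0  1  0  1  0  1  0
The P-positions (g = 0) in 0..10 are 0, 2, 4, 6, 8, 10.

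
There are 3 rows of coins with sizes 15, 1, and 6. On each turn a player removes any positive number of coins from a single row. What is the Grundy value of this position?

8

Bitwise XOR of the heap sizes:
  1111  (15)
  0001  (1)
  0110  (6)
  ----
  1000  (8)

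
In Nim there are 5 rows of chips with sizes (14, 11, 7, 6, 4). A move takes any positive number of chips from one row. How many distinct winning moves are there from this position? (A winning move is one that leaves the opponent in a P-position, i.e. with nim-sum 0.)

0

Nim-sum: 14 ^ 11 ^ 7 ^ 6 ^ 4 = 0.
The nim-sum is already 0, so every move leaves a nonzero nim-sum — there are no winning moves.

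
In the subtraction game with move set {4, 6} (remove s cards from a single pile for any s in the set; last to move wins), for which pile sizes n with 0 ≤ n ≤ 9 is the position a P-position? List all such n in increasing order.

0, 1, 2, 3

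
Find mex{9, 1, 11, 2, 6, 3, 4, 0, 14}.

5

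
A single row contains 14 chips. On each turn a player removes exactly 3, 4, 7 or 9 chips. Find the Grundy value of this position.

0

Build the Grundy sequence with g(k) = mex{g(k−s) : s ∈ {3, 4, 7, 9}, s ≤ k}:
g(0) = mex{} = 0
g(1) = mex{} = 0
g(2) = mex{} = 0
g(3) = mex{0} = 1
g(4) = mex{0} = 1
g(5) = mex{0} = 1
g(6) = mex{0,1} = 2
g(7) = mex{0,1} = 2
g(8) = mex{0,1} = 2
g(9) = mex{0,1,2} = 3
g(10) = mex{0,1,2} = 3
g(11) = mex{0,1,2} = 3
g(12) = mex{1,2,3} = 0
g(13) = mex{1,2,3} = 0
g(14) = mex{1,2,3} = 0
So g(14) = 0.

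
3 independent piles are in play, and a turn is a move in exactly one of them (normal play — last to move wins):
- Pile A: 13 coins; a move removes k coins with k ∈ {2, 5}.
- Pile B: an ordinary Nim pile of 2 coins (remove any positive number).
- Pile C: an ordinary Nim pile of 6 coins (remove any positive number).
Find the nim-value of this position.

Grundy values for pile A (subtraction set {2, 5}):
k:     0  1  2  3  4  5  6  7  8  9 10 11 12 13
g(k):  0  0  1  1  0  2  1  0  0  1  1  0  2  1
So g(13) = 1.
Pile B is a plain Nim pile of size 2, so its Grundy value is 2.
Pile C is a plain Nim pile of size 6, so its Grundy value is 6.
The value of a disjunctive sum is the nim-sum of the parts.
Combined value = 1 XOR 2 XOR 6 = 5.

5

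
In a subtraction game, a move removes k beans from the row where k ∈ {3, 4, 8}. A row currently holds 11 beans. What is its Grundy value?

Grundy values for subtraction set {3, 4, 8}:
g(0) = mex{} = 0
g(1) = mex{} = 0
g(2) = mex{} = 0
g(3) = mex{0} = 1
g(4) = mex{0} = 1
g(5) = mex{0} = 1
g(6) = mex{0,1} = 2
g(7) = mex{1} = 0
g(8) = mex{0,1} = 2
g(9) = mex{0,1,2} = 3
g(10) = mex{0,2} = 1
g(11) = mex{0,1,2} = 3
So g(11) = 3.

3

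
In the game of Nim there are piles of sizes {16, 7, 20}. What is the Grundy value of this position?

3

Nim-sum: 16 ^ 7 ^ 20 = 3.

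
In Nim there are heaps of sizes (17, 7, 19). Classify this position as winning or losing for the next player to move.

Winning position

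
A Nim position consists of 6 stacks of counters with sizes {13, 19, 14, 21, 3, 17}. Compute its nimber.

23

Compute the nim-sum pairwise:
13 ⊕ 19 = 30
30 ⊕ 14 = 16
16 ⊕ 21 = 5
5 ⊕ 3 = 6
6 ⊕ 17 = 23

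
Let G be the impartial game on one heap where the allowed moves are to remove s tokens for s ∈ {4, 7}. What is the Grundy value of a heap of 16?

1

Grundy values for subtraction set {4, 7}:
k:     0  1  2  3  4  5  6  7  8  9 10 11 12 13 14 15 16
g(k):  0  0  0  0  1  1  1  1  2  2  2  0  0  0  0  1  1
So g(16) = 1.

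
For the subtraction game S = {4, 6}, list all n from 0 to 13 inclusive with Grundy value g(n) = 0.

0, 1, 2, 3, 10, 11, 12, 13

Build the Grundy sequence with g(k) = mex{g(k−s) : s ∈ {4, 6}, s ≤ k}:
g(0) = mex{} = 0
g(1) = mex{} = 0
g(2) = mex{} = 0
g(3) = mex{} = 0
g(4) = mex{0} = 1
g(5) = mex{0} = 1
g(6) = mex{0} = 1
g(7) = mex{0} = 1
g(8) = mex{0,1} = 2
g(9) = mex{0,1} = 2
g(10) = mex{1} = 0
g(11) = mex{1} = 0
g(12) = mex{1,2} = 0
g(13) = mex{1,2} = 0
The P-positions (g = 0) in 0..13 are 0, 1, 2, 3, 10, 11, 12, 13.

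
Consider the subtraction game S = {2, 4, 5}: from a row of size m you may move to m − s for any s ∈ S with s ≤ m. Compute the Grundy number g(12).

2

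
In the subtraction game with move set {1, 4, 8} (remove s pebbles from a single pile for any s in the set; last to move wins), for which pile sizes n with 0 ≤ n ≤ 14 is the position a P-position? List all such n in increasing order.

0, 2, 5, 7, 12, 14

Build the Grundy sequence with g(k) = mex{g(k−s) : s ∈ {1, 4, 8}, s ≤ k}:
k:     0  1  2  3  4  5  6  7  8  9 10 11 12 13 14
g(k):  0  1  0  1  2  0  1  0  1  2  3  2  0  1  0
The P-positions (g = 0) in 0..14 are 0, 2, 5, 7, 12, 14.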